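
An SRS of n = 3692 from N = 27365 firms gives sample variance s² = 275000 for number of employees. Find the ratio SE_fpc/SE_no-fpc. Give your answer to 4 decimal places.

0.9301

f = n/N = 3692/27365 = 0.13491686.
SE_no-fpc = √(s²/n) = 8.6304909; SE_fpc = √((1−f)s²/n) = 8.0272063.
Ratio = √(1−f) = 0.93009845.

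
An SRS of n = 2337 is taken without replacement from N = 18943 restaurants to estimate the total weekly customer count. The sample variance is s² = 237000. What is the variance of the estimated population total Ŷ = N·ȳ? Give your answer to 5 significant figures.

3.1901 × 10^10

Var(Ŷ) = N²·Var(ȳ) = N²·(1 − n/N)·s²/n.
f = 2337/18943 = 0.12337011; Var(ȳ) = 0.87662989·237000/2337 = 88.900849.
Var(Ŷ) = 18943² · 88.900849 = 3.1900936 × 10^10.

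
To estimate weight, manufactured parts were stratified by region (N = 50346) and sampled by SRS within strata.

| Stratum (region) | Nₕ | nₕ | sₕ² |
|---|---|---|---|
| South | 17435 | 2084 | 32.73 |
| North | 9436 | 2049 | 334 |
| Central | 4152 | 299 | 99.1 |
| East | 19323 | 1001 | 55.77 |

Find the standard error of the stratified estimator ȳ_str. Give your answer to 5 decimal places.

0.12655

Var(ȳ_str) = Σₕ Wₕ²(1 − fₕ)sₕ²/nₕ with Wₕ = Nₕ/N, N = 50346.
South: Wₕ = 0.34630358; term = 0.34630358²·(1 − 0.11952968)·32.73/2084 = 0.001658353.
North: Wₕ = 0.18742303; term = 0.18742303²·(1 − 0.21714710)·334/2049 = 0.0044826063.
Central: Wₕ = 0.08246931; term = 0.08246931²·(1 − 0.07201349)·99.1/299 = 0.002091842.
East: Wₕ = 0.38380408; term = 0.38380408²·(1 − 0.05180355)·55.77/1001 = 0.0077818715.
Sum = 0.016014673.
SE = √(0.016014673) = 0.12655.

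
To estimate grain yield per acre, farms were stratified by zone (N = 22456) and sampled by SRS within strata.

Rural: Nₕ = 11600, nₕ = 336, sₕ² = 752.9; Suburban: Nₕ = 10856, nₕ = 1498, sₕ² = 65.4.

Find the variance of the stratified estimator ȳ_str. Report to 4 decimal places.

Var(ȳ_str) = Σₕ Wₕ²(1 − fₕ)sₕ²/nₕ with Wₕ = Nₕ/N, N = 22456.
Rural: Wₕ = 0.51656573; term = 0.51656573²·(1 − 0.02896552)·752.9/336 = 0.58060912.
Suburban: Wₕ = 0.48343427; term = 0.48343427²·(1 − 0.13798821)·65.4/1498 = 0.0087953679.
Sum = 0.58940449.

0.5894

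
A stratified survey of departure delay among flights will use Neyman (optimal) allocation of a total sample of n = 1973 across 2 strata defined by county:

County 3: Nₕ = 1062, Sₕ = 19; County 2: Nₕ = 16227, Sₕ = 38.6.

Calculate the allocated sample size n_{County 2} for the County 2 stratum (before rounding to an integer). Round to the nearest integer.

Neyman allocation: nₕ = n·NₕSₕ / Σⱼ NⱼSⱼ.
Σ NⱼSⱼ = 1062·19 + 16227·38.6 = 646540.2.
n_{County 2} = 1973·16227·38.6 / 646540.2 = 1911.

1911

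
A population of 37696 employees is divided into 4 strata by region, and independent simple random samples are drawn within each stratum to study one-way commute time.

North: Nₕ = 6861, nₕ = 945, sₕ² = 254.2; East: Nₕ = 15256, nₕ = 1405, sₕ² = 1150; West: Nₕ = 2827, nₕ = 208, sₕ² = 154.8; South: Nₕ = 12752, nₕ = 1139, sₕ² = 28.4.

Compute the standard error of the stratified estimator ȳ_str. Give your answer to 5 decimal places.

0.36862

Var(ȳ_str) = Σₕ Wₕ²(1 − fₕ)sₕ²/nₕ with Wₕ = Nₕ/N, N = 37696.
North: Wₕ = 0.18200870; term = 0.18200870²·(1 − 0.13773502)·254.2/945 = 0.0076836714.
East: Wₕ = 0.40471138; term = 0.40471138²·(1 − 0.09209491)·1150/1405 = 0.12171743.
West: Wₕ = 0.07499469; term = 0.07499469²·(1 − 0.07357623)·154.8/208 = 0.0038777374.
South: Wₕ = 0.33828523; term = 0.33828523²·(1 − 0.08931932)·28.4/1139 = 0.0025985245.
Sum = 0.13587736.
SE = √(0.13587736) = 0.36862.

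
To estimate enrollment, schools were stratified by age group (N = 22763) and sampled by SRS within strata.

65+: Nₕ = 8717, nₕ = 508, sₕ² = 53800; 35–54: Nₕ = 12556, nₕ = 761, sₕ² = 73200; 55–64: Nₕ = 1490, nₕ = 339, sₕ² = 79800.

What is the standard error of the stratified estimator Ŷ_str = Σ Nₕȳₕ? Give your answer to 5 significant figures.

149090

Var(Ŷ_str) = Σₕ Nₕ²(1 − fₕ)sₕ²/nₕ.
65+: 8717²·(1 − 508/8717)·53800/508 = 7.578371 × 10^9.
35–54: 12556²·(1 − 761/12556)·73200/761 = 1.4245434 × 10^10.
55–64: 1490²·(1 − 339/1490)·79800/339 = 4.0370561 × 10^8.
Sum = 2.2227511 × 10^10.
SE = √(2.2227511 × 10^10) = 149090.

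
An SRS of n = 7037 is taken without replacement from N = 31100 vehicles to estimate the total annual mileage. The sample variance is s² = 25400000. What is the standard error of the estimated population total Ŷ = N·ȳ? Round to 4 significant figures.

Var(Ŷ) = N²·Var(ȳ) = N²·(1 − n/N)·s²/n.
f = 7037/31100 = 0.22627010; Var(ȳ) = 0.77372990·25400000/7037 = 2792.7724.
Var(Ŷ) = 31100² · 2792.7724 = 2.7011974 × 10^12.
SE(Ŷ) = √(2.7011974 × 10^12) = 1.644 × 10^6.

1.644 × 10^6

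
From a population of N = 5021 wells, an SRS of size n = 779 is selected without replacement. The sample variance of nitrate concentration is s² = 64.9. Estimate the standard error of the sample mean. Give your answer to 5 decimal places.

0.26530

Under SRS without replacement, Var(ȳ) = (1 − f)·s²/n with f = n/N = 779/5021 = 0.15514838.
Var(ȳ) = (1 − 0.15514838)·64.9/779 = 0.84485162·0.083311938 = 0.070386226.
SE(ȳ) = √(0.070386226) = 0.26530.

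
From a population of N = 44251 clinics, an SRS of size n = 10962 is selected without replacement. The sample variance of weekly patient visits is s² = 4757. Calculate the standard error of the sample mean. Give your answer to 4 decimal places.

Under SRS without replacement, Var(ȳ) = (1 − f)·s²/n with f = n/N = 10962/44251 = 0.24772322.
Var(ȳ) = (1 − 0.24772322)·4757/10962 = 0.75227678·0.43395366 = 0.32645326.
SE(ȳ) = √(0.32645326) = 0.5714.

0.5714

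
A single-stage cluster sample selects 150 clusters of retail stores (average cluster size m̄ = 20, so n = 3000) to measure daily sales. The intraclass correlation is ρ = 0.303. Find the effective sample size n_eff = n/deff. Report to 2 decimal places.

443.98

deff = 1 + (20 − 1)·0.303 = 1 + 5.757 = 6.757.
n_eff = 3000 / 6.757 = 443.98.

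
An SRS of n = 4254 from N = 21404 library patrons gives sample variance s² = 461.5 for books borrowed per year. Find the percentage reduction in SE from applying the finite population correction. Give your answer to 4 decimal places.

10.4873

f = n/N = 4254/21404 = 0.19874790.
SE_no-fpc = √(s²/n) = 0.32937233; SE_fpc = √((1−f)s²/n) = 0.29483002.
Ratio = √(1−f) = 0.89512686. Reduction = 100·(1 − 0.89512686) = 10.4873%.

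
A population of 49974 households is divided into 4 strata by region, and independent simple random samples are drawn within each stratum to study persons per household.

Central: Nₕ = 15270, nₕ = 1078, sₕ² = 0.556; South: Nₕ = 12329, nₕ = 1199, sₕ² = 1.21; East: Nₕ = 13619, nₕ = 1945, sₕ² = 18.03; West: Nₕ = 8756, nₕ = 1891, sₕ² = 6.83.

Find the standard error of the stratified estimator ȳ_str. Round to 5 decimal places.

0.02788

Var(ȳ_str) = Σₕ Wₕ²(1 − fₕ)sₕ²/nₕ with Wₕ = Nₕ/N, N = 49974.
Central: Wₕ = 0.30555889; term = 0.30555889²·(1 − 0.07059594)·0.556/1078 = 4.4755916 × 10^-5.
South: Wₕ = 0.24670829; term = 0.24670829²·(1 − 0.09725039)·1.21/1199 = 5.5449927 × 10^-5.
East: Wₕ = 0.27252171; term = 0.27252171²·(1 − 0.14281518)·18.03/1945 = 5.9013695 × 10^-4.
West: Wₕ = 0.17521111; term = 0.17521111²·(1 − 0.21596619)·6.83/1891 = 8.6933516 × 10^-5.
Sum = 7.7727631 × 10^-4.
SE = √(7.7727631 × 10^-4) = 0.02788.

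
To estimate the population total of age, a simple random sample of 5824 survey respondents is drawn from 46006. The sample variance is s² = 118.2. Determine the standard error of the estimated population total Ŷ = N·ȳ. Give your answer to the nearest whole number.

6125

Var(Ŷ) = N²·Var(ȳ) = N²·(1 − n/N)·s²/n.
f = 5824/46006 = 0.12659218; Var(ȳ) = 0.87340782·118.2/5824 = 0.0177261.
Var(Ŷ) = 46006² · 0.0177261 = 3.7518213 × 10^7.
SE(Ŷ) = √(3.7518213 × 10^7) = 6125.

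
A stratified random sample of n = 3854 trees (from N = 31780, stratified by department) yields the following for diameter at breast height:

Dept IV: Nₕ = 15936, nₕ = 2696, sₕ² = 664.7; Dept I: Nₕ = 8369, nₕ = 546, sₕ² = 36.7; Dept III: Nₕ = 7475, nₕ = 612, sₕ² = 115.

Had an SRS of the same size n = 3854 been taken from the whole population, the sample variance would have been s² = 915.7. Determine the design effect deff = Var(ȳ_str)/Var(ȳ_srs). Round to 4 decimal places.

Var(ȳ_str) = Σ Wₕ²(1−fₕ)sₕ²/nₕ with Wₕ = Nₕ/31780:
  Dept IV: (15936/31780)²·(1−2696/15936)·664.7/2696 = 0.051506888
  Dept I: (8369/31780)²·(1−546/8369)·36.7/546 = 0.0043572506
  Dept III: (7475/31780)²·(1−612/7475)·115/612 = 0.009544734
  → Var(ȳ_str) = 0.065408873.
Var(ȳ_srs) = (1 − 3854/31780)·915.7/3854 = 0.20878358.
deff = 0.065408873 / 0.20878358 = 0.3133.

0.3133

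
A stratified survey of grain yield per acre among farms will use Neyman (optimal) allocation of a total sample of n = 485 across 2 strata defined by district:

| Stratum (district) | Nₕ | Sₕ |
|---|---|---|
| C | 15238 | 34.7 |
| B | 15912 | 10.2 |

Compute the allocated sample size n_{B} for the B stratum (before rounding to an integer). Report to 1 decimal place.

113.9

Neyman allocation: nₕ = n·NₕSₕ / Σⱼ NⱼSⱼ.
Σ NⱼSⱼ = 15238·34.7 + 15912·10.2 = 691061.
n_{B} = 485·15912·10.2 / 691061 = 113.9.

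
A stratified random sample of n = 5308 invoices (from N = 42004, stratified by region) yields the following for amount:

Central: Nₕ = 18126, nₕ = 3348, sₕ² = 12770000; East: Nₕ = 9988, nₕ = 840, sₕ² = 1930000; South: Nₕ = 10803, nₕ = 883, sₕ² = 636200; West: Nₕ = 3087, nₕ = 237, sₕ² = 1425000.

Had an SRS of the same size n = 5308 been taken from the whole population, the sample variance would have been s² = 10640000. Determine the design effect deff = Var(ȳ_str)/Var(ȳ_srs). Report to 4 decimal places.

0.4407

Var(ȳ_str) = Σ Wₕ²(1−fₕ)sₕ²/nₕ with Wₕ = Nₕ/42004:
  Central: (18126/42004)²·(1−3348/18126)·12770000/3348 = 579.08429
  East: (9988/42004)²·(1−840/9988)·1930000/840 = 118.98752
  South: (10803/42004)²·(1−883/10803)·636200/883 = 43.763063
  West: (3087/42004)²·(1−237/3087)·1425000/237 = 29.982422
  → Var(ȳ_str) = 771.8173.
Var(ȳ_srs) = (1 − 5308/42004)·10640000/5308 = 1751.2123.
deff = 771.8173 / 1751.2123 = 0.4407.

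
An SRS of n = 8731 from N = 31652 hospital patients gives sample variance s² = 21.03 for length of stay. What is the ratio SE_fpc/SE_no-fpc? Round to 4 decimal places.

f = n/N = 8731/31652 = 0.27584355.
SE_no-fpc = √(s²/n) = 0.049078089; SE_fpc = √((1−f)s²/n) = 0.041764169.
Ratio = √(1−f) = 0.85097383.

0.8510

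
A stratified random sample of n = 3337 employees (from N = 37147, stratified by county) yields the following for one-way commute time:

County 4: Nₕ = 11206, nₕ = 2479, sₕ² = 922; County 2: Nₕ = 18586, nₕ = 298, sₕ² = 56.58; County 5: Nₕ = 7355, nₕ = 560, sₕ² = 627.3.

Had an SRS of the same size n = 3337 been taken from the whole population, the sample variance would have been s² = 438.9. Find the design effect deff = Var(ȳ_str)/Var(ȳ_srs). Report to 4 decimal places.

0.9498

Var(ȳ_str) = Σ Wₕ²(1−fₕ)sₕ²/nₕ with Wₕ = Nₕ/37147:
  County 4: (11206/37147)²·(1−2479/11206)·922/2479 = 0.02635861
  County 2: (18586/37147)²·(1−298/18586)·56.58/298 = 0.046768273
  County 5: (7355/37147)²·(1−560/7355)·627.3/560 = 0.040570645
  → Var(ȳ_str) = 0.11369753.
Var(ȳ_srs) = (1 − 3337/37147)·438.9/3337 = 0.1197101.
deff = 0.11369753 / 0.1197101 = 0.9498.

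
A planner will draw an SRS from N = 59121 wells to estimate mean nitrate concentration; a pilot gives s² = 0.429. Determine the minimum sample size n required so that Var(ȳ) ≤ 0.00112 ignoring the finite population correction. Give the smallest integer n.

384

Without fpc, n₀ = s²/D = 0.429/0.00112 = 383.0357.
Rounding up, n = 384.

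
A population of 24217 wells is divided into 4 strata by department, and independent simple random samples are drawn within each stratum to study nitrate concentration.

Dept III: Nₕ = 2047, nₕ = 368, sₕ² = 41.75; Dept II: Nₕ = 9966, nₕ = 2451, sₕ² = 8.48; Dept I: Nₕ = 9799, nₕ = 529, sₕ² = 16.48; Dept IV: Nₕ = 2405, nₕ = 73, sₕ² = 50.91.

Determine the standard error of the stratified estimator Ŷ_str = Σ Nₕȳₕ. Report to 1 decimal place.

2718.5

Var(Ŷ_str) = Σₕ Nₕ²(1 − fₕ)sₕ²/nₕ.
Dept III: 2047²·(1 − 368/2047)·41.75/368 = 389921.52.
Dept II: 9966²·(1 − 2451/9966)·8.48/2451 = 259120.88.
Dept I: 9799²·(1 − 529/9799)·16.48/529 = 2.8298475 × 10^6.
Dept IV: 2405²·(1 − 73/2405)·50.91/73 = 3.9113246 × 10^6.
Sum = 7.3902145 × 10^6.
SE = √(7.3902145 × 10^6) = 2718.5.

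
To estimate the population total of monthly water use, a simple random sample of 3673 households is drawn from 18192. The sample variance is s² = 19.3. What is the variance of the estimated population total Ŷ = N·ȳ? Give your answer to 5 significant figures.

1.3879 × 10^6

Var(Ŷ) = N²·Var(ȳ) = N²·(1 − n/N)·s²/n.
f = 3673/18192 = 0.20190193; Var(ȳ) = 0.79809807·19.3/3673 = 0.0041936544.
Var(Ŷ) = 18192² · 0.0041936544 = 1.3878852 × 10^6.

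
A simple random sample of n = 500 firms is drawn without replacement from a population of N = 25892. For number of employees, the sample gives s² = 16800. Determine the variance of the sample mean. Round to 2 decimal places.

Under SRS without replacement, Var(ȳ) = (1 − f)·s²/n with f = n/N = 500/25892 = 0.01931098.
Var(ȳ) = (1 − 0.01931098)·16800/500 = 0.98068902·33.6 = 32.951151.

32.95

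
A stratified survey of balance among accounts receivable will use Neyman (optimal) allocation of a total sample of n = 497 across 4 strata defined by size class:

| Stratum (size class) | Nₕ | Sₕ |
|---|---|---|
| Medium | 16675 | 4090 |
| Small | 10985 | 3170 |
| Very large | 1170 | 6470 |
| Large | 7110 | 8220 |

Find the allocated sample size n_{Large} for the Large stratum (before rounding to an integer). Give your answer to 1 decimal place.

Neyman allocation: nₕ = n·NₕSₕ / Σⱼ NⱼSⱼ.
Σ NⱼSⱼ = 16675·4090 + 10985·3170 + 1170·6470 + 7110·8220 = 1.690373 × 10^8.
n_{Large} = 497·7110·8220 / (1.690373 × 10^8) = 171.8.

171.8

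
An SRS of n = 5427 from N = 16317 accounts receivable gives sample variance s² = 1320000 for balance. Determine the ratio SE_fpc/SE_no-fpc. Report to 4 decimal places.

f = n/N = 5427/16317 = 0.33259790.
SE_no-fpc = √(s²/n) = 15.595778; SE_fpc = √((1−f)s²/n) = 12.740921.
Ratio = √(1−f) = 0.81694681.

0.8169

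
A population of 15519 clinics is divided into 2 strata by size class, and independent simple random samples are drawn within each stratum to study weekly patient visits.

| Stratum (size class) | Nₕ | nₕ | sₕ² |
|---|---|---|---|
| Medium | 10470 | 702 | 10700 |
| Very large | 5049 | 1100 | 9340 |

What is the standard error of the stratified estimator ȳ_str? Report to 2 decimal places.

Var(ȳ_str) = Σₕ Wₕ²(1 − fₕ)sₕ²/nₕ with Wₕ = Nₕ/N, N = 15519.
Medium: Wₕ = 0.67465687; term = 0.67465687²·(1 − 0.06704871)·10700/702 = 6.4724921.
Very large: Wₕ = 0.32534313; term = 0.32534313²·(1 − 0.21786492)·9340/1100 = 0.70294157.
Sum = 7.1754337.
SE = √(7.1754337) = 2.68.

2.68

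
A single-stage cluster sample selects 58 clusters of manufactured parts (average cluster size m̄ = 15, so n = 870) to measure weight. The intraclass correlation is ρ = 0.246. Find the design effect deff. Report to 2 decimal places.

deff = 1 + (15 − 1)·0.246 = 1 + 3.444 = 4.444.

4.44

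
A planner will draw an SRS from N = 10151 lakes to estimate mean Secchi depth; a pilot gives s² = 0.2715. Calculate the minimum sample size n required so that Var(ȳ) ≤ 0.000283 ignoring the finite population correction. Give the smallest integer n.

Without fpc, n₀ = s²/D = 0.2715/0.000283 = 959.3640.
Rounding up, n = 960.

960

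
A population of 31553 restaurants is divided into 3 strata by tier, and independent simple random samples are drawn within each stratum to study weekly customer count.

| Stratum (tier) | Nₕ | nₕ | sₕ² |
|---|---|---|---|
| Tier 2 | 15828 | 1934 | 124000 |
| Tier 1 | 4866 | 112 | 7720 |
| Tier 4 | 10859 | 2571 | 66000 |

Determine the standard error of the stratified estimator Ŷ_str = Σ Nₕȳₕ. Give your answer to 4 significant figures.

Var(Ŷ_str) = Σₕ Nₕ²(1 − fₕ)sₕ²/nₕ.
Tier 2: 15828²·(1 − 1934/15828)·124000/1934 = 1.4099982 × 10^10.
Tier 1: 4866²·(1 − 112/4866)·7720/112 = 1.5945222 × 10^9.
Tier 4: 10859²·(1 − 2571/10859)·66000/2571 = 2.3103695 × 10^9.
Sum = 1.8004874 × 10^10.
SE = √(1.8004874 × 10^10) = 134200.

134200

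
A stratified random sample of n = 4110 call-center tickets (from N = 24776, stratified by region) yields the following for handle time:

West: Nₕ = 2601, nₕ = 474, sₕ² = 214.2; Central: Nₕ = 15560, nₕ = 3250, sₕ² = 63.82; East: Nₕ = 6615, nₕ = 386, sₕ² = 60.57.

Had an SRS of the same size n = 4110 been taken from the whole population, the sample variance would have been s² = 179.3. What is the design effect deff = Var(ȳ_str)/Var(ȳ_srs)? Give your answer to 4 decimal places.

0.5698

Var(ȳ_str) = Σ Wₕ²(1−fₕ)sₕ²/nₕ with Wₕ = Nₕ/24776:
  West: (2601/24776)²·(1−474/2601)·214.2/474 = 0.004072739
  Central: (15560/24776)²·(1−3250/15560)·63.82/3250 = 0.0061274348
  East: (6615/24776)²·(1−386/6615)·60.57/386 = 0.010533097
  → Var(ȳ_str) = 0.020733271.
Var(ȳ_srs) = (1 − 4110/24776)·179.3/4110 = 0.036388462.
deff = 0.020733271 / 0.036388462 = 0.5698.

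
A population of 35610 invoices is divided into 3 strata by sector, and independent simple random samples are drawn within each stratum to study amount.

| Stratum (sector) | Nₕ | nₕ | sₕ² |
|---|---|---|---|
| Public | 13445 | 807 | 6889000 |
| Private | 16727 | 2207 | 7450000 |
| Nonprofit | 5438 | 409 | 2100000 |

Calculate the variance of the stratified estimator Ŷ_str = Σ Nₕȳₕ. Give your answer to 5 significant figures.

2.4108 × 10^12

Var(Ŷ_str) = Σₕ Nₕ²(1 − fₕ)sₕ²/nₕ.
Public: 13445²·(1 − 807/13445)·6889000/807 = 1.4505136 × 10^12.
Private: 16727²·(1 − 2207/16727)·7450000/2207 = 8.1985795 × 10^11.
Nonprofit: 5438²·(1 − 409/5438)·2100000/409 = 1.4041607 × 10^11.
Sum = 2.4107876 × 10^12.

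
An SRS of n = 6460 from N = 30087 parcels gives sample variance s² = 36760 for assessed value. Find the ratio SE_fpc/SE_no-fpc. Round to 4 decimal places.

f = n/N = 6460/30087 = 0.21471067.
SE_no-fpc = √(s²/n) = 2.3854565; SE_fpc = √((1−f)s²/n) = 2.1139093.
Ratio = √(1−f) = 0.88616552.

0.8862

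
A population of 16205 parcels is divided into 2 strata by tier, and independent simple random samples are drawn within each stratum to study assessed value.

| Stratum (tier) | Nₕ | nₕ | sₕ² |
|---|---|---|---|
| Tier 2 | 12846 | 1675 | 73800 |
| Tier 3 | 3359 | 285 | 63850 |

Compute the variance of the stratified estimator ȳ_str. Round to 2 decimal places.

Var(ȳ_str) = Σₕ Wₕ²(1 − fₕ)sₕ²/nₕ with Wₕ = Nₕ/N, N = 16205.
Tier 2: Wₕ = 0.79271830; term = 0.79271830²·(1 − 0.13039078)·73800/1675 = 24.07706.
Tier 3: Wₕ = 0.20728170; term = 0.20728170²·(1 − 0.08484668)·63850/285 = 8.809106.
Sum = 32.886166.

32.89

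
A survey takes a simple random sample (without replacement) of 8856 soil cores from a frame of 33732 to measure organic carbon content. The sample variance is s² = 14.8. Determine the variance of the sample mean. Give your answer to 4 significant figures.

0.001232

Under SRS without replacement, Var(ȳ) = (1 − f)·s²/n with f = n/N = 8856/33732 = 0.26254002.
Var(ȳ) = (1 − 0.26254002)·14.8/8856 = 0.73745998·0.0016711834 = 0.0012324309.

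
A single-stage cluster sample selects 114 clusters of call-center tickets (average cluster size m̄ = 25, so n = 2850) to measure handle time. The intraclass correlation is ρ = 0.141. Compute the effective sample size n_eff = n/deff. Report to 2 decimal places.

650.09

deff = 1 + (25 − 1)·0.141 = 1 + 3.384 = 4.384.
n_eff = 2850 / 4.384 = 650.09.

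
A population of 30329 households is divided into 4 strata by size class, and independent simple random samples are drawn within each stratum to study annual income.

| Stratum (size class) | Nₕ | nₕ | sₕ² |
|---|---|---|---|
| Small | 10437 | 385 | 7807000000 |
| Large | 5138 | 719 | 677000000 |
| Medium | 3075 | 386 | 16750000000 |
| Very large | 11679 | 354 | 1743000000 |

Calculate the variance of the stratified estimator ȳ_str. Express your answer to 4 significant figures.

Var(ȳ_str) = Σₕ Wₕ²(1 − fₕ)sₕ²/nₕ with Wₕ = Nₕ/N, N = 30329.
Small: Wₕ = 0.34412608; term = 0.34412608²·(1 − 0.03688799)·7807000000/385 = 2.3127859 × 10^6.
Large: Wₕ = 0.16940882; term = 0.16940882²·(1 − 0.13993772)·677000000/719 = 23241.369.
Medium: Wₕ = 0.10138811; term = 0.10138811²·(1 − 0.12552846)·16750000000/386 = 390074.22.
Very large: Wₕ = 0.38507699; term = 0.38507699²·(1 − 0.03031081)·1743000000/354 = 707981.34.
Sum = 3.4340828 × 10^6.

3.434 × 10^6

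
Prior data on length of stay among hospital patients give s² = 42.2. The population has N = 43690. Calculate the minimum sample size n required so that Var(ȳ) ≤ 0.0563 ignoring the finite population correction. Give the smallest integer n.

Without fpc, n₀ = s²/D = 42.2/0.0563 = 749.5560.
Rounding up, n = 750.

750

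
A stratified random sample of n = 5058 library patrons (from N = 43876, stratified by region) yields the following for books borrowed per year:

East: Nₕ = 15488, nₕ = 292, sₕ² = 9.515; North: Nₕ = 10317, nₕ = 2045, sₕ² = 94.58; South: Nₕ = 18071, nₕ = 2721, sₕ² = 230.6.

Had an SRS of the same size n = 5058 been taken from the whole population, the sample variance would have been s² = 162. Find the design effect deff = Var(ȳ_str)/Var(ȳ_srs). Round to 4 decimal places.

Var(ȳ_str) = Σ Wₕ²(1−fₕ)sₕ²/nₕ with Wₕ = Nₕ/43876:
  East: (15488/43876)²·(1−292/15488)·9.515/292 = 0.0039837907
  North: (10317/43876)²·(1−2045/10317)·94.58/2045 = 0.0020502929
  South: (18071/43876)²·(1−2721/18071)·230.6/2721 = 0.012211451
  → Var(ȳ_str) = 0.018245535.
Var(ȳ_srs) = (1 − 5058/43876)·162/5058 = 0.028336246.
deff = 0.018245535 / 0.028336246 = 0.6439.

0.6439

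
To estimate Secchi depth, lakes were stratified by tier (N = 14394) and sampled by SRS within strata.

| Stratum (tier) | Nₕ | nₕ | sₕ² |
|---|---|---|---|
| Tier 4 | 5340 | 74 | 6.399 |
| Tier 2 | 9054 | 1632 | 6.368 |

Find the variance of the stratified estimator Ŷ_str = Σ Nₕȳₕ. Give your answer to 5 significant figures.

2.6939 × 10^6

Var(Ŷ_str) = Σₕ Nₕ²(1 − fₕ)sₕ²/nₕ.
Tier 4: 5340²·(1 − 74/5340)·6.399/74 = 2.431658 × 10^6.
Tier 2: 9054²·(1 − 1632/9054)·6.368/1632 = 262207.04.
Sum = 2.693865 × 10^6.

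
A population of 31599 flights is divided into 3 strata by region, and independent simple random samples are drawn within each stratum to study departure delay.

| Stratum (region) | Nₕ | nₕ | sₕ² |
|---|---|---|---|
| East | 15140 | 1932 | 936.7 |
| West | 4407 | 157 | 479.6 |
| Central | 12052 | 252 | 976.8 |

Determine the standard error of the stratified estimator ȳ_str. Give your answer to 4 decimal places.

0.8405

Var(ȳ_str) = Σₕ Wₕ²(1 − fₕ)sₕ²/nₕ with Wₕ = Nₕ/N, N = 31599.
East: Wₕ = 0.47912909; term = 0.47912909²·(1 − 0.12760898)·936.7/1932 = 0.097097859.
West: Wₕ = 0.13946644; term = 0.13946644²·(1 − 0.03562514)·479.6/157 = 0.057301346.
Central: Wₕ = 0.38140447; term = 0.38140447²·(1 − 0.02090939)·976.8/252 = 0.55207688.
Sum = 0.70647609.
SE = √(0.70647609) = 0.8405.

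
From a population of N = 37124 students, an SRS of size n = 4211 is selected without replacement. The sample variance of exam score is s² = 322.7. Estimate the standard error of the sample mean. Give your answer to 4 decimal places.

0.2607

Under SRS without replacement, Var(ȳ) = (1 − f)·s²/n with f = n/N = 4211/37124 = 0.11343066.
Var(ȳ) = (1 − 0.11343066)·322.7/4211 = 0.88656934·0.076632629 = 0.067940139.
SE(ȳ) = √(0.067940139) = 0.2607.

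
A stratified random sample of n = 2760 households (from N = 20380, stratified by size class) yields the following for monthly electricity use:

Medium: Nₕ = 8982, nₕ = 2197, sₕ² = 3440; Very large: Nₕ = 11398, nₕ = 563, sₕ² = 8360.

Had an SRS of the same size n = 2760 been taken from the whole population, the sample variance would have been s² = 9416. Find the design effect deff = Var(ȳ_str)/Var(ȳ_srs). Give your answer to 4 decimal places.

1.5748

Var(ȳ_str) = Σ Wₕ²(1−fₕ)sₕ²/nₕ with Wₕ = Nₕ/20380:
  Medium: (8982/20380)²·(1−2197/8982)·3440/2197 = 0.22974334
  Very large: (11398/20380)²·(1−563/11398)·8360/563 = 4.4151666
  → Var(ȳ_str) = 4.6449099.
Var(ȳ_srs) = (1 − 2760/20380)·9416/2760 = 2.9495726.
deff = 4.6449099 / 2.9495726 = 1.5748.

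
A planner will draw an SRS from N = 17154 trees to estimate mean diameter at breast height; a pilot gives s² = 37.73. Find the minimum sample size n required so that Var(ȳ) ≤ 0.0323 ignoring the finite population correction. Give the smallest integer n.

1169

Without fpc, n₀ = s²/D = 37.73/0.0323 = 1168.1115.
Rounding up, n = 1169.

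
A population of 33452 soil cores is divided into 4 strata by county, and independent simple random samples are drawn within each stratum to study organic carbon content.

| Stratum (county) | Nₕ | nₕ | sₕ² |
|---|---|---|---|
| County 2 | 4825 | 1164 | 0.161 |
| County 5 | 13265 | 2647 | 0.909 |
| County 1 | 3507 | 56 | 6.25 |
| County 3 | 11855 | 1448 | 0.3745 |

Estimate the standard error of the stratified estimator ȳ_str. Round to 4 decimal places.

0.0358

Var(ȳ_str) = Σₕ Wₕ²(1 − fₕ)sₕ²/nₕ with Wₕ = Nₕ/N, N = 33452.
County 2: Wₕ = 0.14423652; term = 0.14423652²·(1 − 0.24124352)·0.161/1164 = 2.1833621 × 10^-6.
County 5: Wₕ = 0.39653832; term = 0.39653832²·(1 − 0.19954768)·0.909/2647 = 4.3223083 × 10^-5.
County 1: Wₕ = 0.10483678; term = 0.10483678²·(1 − 0.01596806)·6.25/56 = 0.0012070591.
County 3: Wₕ = 0.35438838; term = 0.35438838²·(1 − 0.12214256)·0.3745/1448 = 2.8514529 × 10^-5.
Sum = 0.0012809801.
SE = √(0.0012809801) = 0.0358.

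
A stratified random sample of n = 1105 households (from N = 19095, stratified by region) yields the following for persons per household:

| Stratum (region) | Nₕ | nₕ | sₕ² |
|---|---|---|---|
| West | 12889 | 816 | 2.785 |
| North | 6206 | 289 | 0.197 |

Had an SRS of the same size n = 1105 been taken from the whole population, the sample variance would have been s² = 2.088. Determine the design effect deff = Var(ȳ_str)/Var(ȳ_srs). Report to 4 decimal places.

0.8567

Var(ȳ_str) = Σ Wₕ²(1−fₕ)sₕ²/nₕ with Wₕ = Nₕ/19095:
  West: (12889/19095)²·(1−816/12889)·2.785/816 = 0.0014565659
  North: (6206/19095)²·(1−289/6206)·0.197/289 = 6.8650294 × 10^-5
  → Var(ȳ_str) = 0.0015252162.
Var(ȳ_srs) = (1 − 1105/19095)·2.088/1105 = 0.0017802448.
deff = 0.0015252162 / 0.0017802448 = 0.8567.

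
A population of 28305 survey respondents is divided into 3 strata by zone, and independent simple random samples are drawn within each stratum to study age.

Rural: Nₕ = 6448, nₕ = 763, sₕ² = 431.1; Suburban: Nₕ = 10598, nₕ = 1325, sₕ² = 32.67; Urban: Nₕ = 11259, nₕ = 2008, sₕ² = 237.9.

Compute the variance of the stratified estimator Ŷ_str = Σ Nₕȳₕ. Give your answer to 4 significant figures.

3.547 × 10^7

Var(Ŷ_str) = Σₕ Nₕ²(1 − fₕ)sₕ²/nₕ.
Rural: 6448²·(1 − 763/6448)·431.1/763 = 2.0711377 × 10^7.
Suburban: 10598²·(1 − 1325/10598)·32.67/1325 = 2.423134 × 10^6.
Urban: 11259²·(1 − 2008/11259)·237.9/2008 = 1.2340116 × 10^7.
Sum = 3.5474627 × 10^7.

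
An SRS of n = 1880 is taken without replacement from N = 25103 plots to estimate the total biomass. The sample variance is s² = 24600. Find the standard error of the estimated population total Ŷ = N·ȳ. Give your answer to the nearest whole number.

Var(Ŷ) = N²·Var(ȳ) = N²·(1 − n/N)·s²/n.
f = 1880/25103 = 0.07489145; Var(ȳ) = 0.92510855·24600/1880 = 12.105144.
Var(Ŷ) = 25103² · 12.105144 = 7.6281849 × 10^9.
SE(Ŷ) = √(7.6281849 × 10^9) = 87339.

87339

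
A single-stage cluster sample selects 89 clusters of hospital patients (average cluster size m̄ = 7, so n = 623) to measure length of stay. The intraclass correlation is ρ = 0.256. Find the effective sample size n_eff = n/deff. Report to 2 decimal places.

deff = 1 + (7 − 1)·0.256 = 1 + 1.536 = 2.536.
n_eff = 623 / 2.536 = 245.66.

245.66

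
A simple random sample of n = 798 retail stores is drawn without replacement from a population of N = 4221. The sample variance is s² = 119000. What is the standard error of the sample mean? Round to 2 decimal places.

Under SRS without replacement, Var(ȳ) = (1 − f)·s²/n with f = n/N = 798/4221 = 0.18905473.
Var(ȳ) = (1 − 0.18905473)·119000/798 = 0.81094527·149.12281 = 120.93044.
SE(ȳ) = √(120.93044) = 11.00.

11.00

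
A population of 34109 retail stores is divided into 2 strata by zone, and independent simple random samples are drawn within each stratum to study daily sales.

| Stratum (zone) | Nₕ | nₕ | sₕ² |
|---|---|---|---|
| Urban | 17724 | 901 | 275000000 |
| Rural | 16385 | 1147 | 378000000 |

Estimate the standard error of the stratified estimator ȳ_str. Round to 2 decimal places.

385.94

Var(ȳ_str) = Σₕ Wₕ²(1 − fₕ)sₕ²/nₕ with Wₕ = Nₕ/N, N = 34109.
Urban: Wₕ = 0.51962825; term = 0.51962825²·(1 − 0.05083503)·275000000/901 = 78223.117.
Rural: Wₕ = 0.48037175; term = 0.48037175²·(1 − 0.07000305)·378000000/1147 = 70723.675.
Sum = 148946.79.
SE = √(148946.79) = 385.94.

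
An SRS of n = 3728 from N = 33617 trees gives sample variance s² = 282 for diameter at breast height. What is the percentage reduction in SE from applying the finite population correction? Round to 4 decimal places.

5.7077

f = n/N = 3728/33617 = 0.11089627.
SE_no-fpc = √(s²/n) = 0.27503414; SE_fpc = √((1−f)s²/n) = 0.25933601.
Ratio = √(1−f) = 0.94292297. Reduction = 100·(1 − 0.94292297) = 5.7077%.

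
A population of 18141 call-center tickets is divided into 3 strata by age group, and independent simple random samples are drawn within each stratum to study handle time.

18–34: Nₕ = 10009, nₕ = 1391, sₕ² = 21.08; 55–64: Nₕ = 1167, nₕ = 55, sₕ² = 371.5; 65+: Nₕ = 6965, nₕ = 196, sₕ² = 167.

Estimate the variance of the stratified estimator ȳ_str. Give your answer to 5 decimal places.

0.15267

Var(ȳ_str) = Σₕ Wₕ²(1 − fₕ)sₕ²/nₕ with Wₕ = Nₕ/N, N = 18141.
18–34: Wₕ = 0.55173364; term = 0.55173364²·(1 − 0.13897492)·21.08/1391 = 0.003972082.
55–64: Wₕ = 0.06432942; term = 0.06432942²·(1 − 0.04712939)·371.5/55 = 0.026634793.
65+: Wₕ = 0.38393694; term = 0.38393694²·(1 − 0.02814070)·167/196 = 0.12206287.
Sum = 0.15266975.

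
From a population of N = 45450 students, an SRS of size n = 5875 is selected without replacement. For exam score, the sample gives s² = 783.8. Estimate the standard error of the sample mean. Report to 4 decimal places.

0.3408

Under SRS without replacement, Var(ȳ) = (1 − f)·s²/n with f = n/N = 5875/45450 = 0.12926293.
Var(ȳ) = (1 − 0.12926293)·783.8/5875 = 0.87073707·0.13341277 = 0.11616744.
SE(ȳ) = √(0.11616744) = 0.3408.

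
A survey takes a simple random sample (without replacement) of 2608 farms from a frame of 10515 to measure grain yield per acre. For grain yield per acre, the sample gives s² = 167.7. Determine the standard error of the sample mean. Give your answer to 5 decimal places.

0.21989

Under SRS without replacement, Var(ȳ) = (1 − f)·s²/n with f = n/N = 2608/10515 = 0.24802663.
Var(ȳ) = (1 − 0.24802663)·167.7/2608 = 0.75197337·0.064302147 = 0.048353502.
SE(ȳ) = √(0.048353502) = 0.21989.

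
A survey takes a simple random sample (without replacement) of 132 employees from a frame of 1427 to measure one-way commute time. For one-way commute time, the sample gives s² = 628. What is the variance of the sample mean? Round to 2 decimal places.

Under SRS without replacement, Var(ȳ) = (1 − f)·s²/n with f = n/N = 132/1427 = 0.09250175.
Var(ȳ) = (1 − 0.09250175)·628/132 = 0.90749825·4.7575758 = 4.3174917.

4.32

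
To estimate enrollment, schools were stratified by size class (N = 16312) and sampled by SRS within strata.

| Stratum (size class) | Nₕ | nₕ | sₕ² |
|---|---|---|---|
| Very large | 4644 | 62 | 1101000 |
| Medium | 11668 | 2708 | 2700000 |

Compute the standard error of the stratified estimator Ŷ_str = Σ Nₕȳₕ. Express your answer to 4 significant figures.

Var(Ŷ_str) = Σₕ Nₕ²(1 − fₕ)sₕ²/nₕ.
Very large: 4644²·(1 − 62/4644)·1101000/62 = 3.7787045 × 10^11.
Medium: 11668²·(1 − 2708/11668)·2700000/2708 = 1.0423643 × 10^11.
Sum = 4.8210688 × 10^11.
SE = √(4.8210688 × 10^11) = 694300.

694300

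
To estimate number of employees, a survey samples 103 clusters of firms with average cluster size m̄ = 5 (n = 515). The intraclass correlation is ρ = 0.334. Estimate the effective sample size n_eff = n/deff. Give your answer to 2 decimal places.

deff = 1 + (5 − 1)·0.334 = 1 + 1.336 = 2.336.
n_eff = 515 / 2.336 = 220.46.

220.46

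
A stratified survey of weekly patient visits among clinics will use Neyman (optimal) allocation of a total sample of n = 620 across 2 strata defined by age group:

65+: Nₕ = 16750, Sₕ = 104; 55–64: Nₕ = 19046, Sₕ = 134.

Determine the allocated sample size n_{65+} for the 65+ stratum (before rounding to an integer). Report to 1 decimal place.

251.5

Neyman allocation: nₕ = n·NₕSₕ / Σⱼ NⱼSⱼ.
Σ NⱼSⱼ = 16750·104 + 19046·134 = 4.294164 × 10^6.
n_{65+} = 620·16750·104 / (4.294164 × 10^6) = 251.5.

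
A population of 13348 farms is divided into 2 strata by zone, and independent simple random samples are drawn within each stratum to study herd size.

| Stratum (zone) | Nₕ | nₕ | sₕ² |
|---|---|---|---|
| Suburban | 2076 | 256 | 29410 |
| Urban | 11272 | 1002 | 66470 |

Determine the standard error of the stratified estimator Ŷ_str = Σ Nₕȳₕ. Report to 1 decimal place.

90075.0

Var(Ŷ_str) = Σₕ Nₕ²(1 − fₕ)sₕ²/nₕ.
Suburban: 2076²·(1 − 256/2076)·29410/256 = 4.3406403 × 10^8.
Urban: 11272²·(1 − 1002/11272)·66470/1002 = 7.679437 × 10^9.
Sum = 8.113501 × 10^9.
SE = √(8.113501 × 10^9) = 90075.0.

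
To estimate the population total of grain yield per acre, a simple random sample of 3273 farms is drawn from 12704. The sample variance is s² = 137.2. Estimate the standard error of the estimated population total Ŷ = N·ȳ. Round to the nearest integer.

Var(Ŷ) = N²·Var(ȳ) = N²·(1 − n/N)·s²/n.
f = 3273/12704 = 0.25763539; Var(ȳ) = 0.74236461·137.2/3273 = 0.031118981.
Var(Ŷ) = 12704² · 0.031118981 = 5.0223426 × 10^6.
SE(Ŷ) = √(5.0223426 × 10^6) = 2241.

2241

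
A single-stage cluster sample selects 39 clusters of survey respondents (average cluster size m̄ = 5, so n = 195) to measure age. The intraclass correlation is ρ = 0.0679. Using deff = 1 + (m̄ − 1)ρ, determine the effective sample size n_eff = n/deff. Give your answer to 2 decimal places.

deff = 1 + (5 − 1)·0.0679 = 1 + 0.2716 = 1.2716.
n_eff = 195 / 1.2716 = 153.35.

153.35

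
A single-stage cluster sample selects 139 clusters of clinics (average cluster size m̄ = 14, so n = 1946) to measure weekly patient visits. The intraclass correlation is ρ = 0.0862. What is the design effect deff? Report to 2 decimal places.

deff = 1 + (14 − 1)·0.0862 = 1 + 1.1206 = 2.1206.

2.12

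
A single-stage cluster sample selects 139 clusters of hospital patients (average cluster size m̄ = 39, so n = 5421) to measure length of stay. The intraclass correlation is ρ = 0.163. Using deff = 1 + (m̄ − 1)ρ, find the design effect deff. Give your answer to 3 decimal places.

7.194

deff = 1 + (39 − 1)·0.163 = 1 + 6.194 = 7.194.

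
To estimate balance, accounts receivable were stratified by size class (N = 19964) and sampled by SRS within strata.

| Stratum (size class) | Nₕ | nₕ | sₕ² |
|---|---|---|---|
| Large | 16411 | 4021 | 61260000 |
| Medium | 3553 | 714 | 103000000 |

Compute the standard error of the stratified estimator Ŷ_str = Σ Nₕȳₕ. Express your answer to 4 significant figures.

2.134 × 10^6

Var(Ŷ_str) = Σₕ Nₕ²(1 − fₕ)sₕ²/nₕ.
Large: 16411²·(1 − 4021/16411)·61260000/4021 = 3.0977707 × 10^12.
Medium: 3553²·(1 − 714/3553)·103000000/714 = 1.4551227 × 10^12.
Sum = 4.5528934 × 10^12.
SE = √(4.5528934 × 10^12) = 2.134 × 10^6.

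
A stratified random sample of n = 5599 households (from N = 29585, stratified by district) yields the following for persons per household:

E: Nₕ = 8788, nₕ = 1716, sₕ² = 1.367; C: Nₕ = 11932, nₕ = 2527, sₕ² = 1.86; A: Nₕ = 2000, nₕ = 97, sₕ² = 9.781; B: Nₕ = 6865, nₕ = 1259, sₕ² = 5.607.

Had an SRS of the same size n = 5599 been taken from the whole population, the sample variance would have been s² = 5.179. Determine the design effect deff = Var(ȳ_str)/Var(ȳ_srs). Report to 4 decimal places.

Var(ȳ_str) = Σ Wₕ²(1−fₕ)sₕ²/nₕ with Wₕ = Nₕ/29585:
  E: (8788/29585)²·(1−1716/8788)·1.367/1716 = 5.6564035 × 10^-5
  C: (11932/29585)²·(1−2527/11932)·1.86/2527 = 9.4370575 × 10^-5
  A: (2000/29585)²·(1−97/2000)·9.781/97 = 4.3846725 × 10^-4
  B: (6865/29585)²·(1−1259/6865)·5.607/1259 = 1.9581922 × 10^-4
  → Var(ȳ_str) = 7.8522108 × 10^-4.
Var(ȳ_srs) = (1 − 5599/29585)·5.179/5599 = 7.4993168 × 10^-4.
deff = (7.8522108 × 10^-4) / (7.4993168 × 10^-4) = 1.0471.

1.0471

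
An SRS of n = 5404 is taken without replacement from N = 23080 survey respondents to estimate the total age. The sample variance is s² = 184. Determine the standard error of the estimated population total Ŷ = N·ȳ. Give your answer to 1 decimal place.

3727.0

Var(Ŷ) = N²·Var(ȳ) = N²·(1 − n/N)·s²/n.
f = 5404/23080 = 0.23414211; Var(ȳ) = 0.76585789·184/5404 = 0.026076582.
Var(Ŷ) = 23080² · 0.026076582 = 1.3890641 × 10^7.
SE(Ŷ) = √(1.3890641 × 10^7) = 3727.0.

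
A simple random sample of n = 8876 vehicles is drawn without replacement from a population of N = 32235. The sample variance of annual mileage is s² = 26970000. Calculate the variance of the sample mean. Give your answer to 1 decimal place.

Under SRS without replacement, Var(ȳ) = (1 − f)·s²/n with f = n/N = 8876/32235 = 0.27535288.
Var(ȳ) = (1 − 0.27535288)·26970000/8876 = 0.72464712·3038.5309 = 2201.8627.

2201.9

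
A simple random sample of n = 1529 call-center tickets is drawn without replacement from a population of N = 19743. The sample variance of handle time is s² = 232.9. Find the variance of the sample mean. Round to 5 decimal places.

Under SRS without replacement, Var(ȳ) = (1 − f)·s²/n with f = n/N = 1529/19743 = 0.07744517.
Var(ȳ) = (1 − 0.07744517)·232.9/1529 = 0.92255483·0.15232178 = 0.14052519.

0.14053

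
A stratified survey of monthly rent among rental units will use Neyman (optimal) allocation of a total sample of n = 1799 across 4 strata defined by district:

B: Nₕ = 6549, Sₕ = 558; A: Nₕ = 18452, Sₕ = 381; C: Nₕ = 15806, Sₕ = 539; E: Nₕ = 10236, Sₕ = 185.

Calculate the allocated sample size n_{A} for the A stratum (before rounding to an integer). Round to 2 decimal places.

Neyman allocation: nₕ = n·NₕSₕ / Σⱼ NⱼSⱼ.
Σ NⱼSⱼ = 6549·558 + 18452·381 + 15806·539 + 10236·185 = 2.1097648 × 10^7.
n_{A} = 1799·18452·381 / (2.1097648 × 10^7) = 599.47.

599.47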